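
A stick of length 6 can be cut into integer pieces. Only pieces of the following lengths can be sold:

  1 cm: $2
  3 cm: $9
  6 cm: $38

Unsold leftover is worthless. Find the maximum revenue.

38

Build best[k] bottom-up: best[k] = max over allowed piece i of (p[i] + best[k−i]).
best[1] = 2
best[2] = 4  (first piece 1, then best[1]=2)
best[3] = 9
best[4] = 11  (first piece 1, then best[3]=9)
best[5] = 13  (first piece 1, then best[4]=11)
best[6] = 38
One optimal cutting: 6 → $38.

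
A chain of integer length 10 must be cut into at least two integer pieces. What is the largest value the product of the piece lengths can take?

Let P[k] be the best product for length k (with at least one cut). For each first piece i, the rest contributes max(k−i, P[k−i]).
P[2] = 1·max(1,0) = 1·1 = 1
P[3] = 1·max(2,1) = 1·2 = 2
P[4] = 2·max(2,1) = 2·2 = 4
P[5] = 2·max(3,2) = 2·3 = 6
P[6] = 3·max(3,2) = 3·3 = 9
P[7] = 2·max(5,6) = 2·6 = 12
P[8] = 2·max(6,9) = 2·9 = 18
P[9] = 3·max(6,9) = 3·9 = 27
P[10] = 2·max(8,18) = 2·18 = 36
One optimal split: 3 + 3 + 2 + 2; product 3·3·2·2 = 36.

36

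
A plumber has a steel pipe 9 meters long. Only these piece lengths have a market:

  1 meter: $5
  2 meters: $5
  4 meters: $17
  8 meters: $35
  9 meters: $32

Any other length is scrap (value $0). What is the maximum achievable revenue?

45

Build r[k] bottom-up: r[k] = max over allowed piece i of (p[i] + r[k−i]).
r[1] = 5
r[2] = max(5+5, 5+0) = 10
r[3] = max(5+10, 5+5) = 15
r[4] = max(5+15, 5+10, 17+0) = 20
r[5] = max(5+20, 5+15, 17+5) = 25
r[6] = max(5+25, 5+20, 17+10) = 30
r[7] = max(5+30, 5+25, 17+15) = 35
r[8] = max(5+35, 5+30, 17+20, 35+0) = 40
r[9] = max(5+40, 5+35, 17+25, 35+5, 32+0) = 45
One optimal cutting: 1 + 1 + 1 + 1 + 1 + 1 + 1 + 1 + 1 → $45.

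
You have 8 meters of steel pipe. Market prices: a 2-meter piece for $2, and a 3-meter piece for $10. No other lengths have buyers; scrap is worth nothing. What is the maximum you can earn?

Consider every possible first cut. best[k] is the best of p[i]+best[k−i] over all sellable i≤k.
best[1] = 0
best[2] = 2
best[3] = 10
best[4] = 10
best[5] = 12  (first piece 2, then best[3]=10)
best[6] = 20  (first piece 3, then best[3]=10)
best[7] = 20
best[8] = 22  (first piece 2, then best[6]=20)
One optimal cutting: 3 + 3 + 2 → $22.

22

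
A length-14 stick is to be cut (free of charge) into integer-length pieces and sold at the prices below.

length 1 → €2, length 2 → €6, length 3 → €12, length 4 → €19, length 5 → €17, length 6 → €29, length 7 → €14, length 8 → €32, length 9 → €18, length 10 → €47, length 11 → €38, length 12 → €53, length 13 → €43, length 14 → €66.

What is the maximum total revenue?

67

Consider every possible first cut. best[k] is the best of p[i]+best[k−i] over all sellable i≤k.
best[1] = 2
best[2] = 6
best[3] = 12
best[4] = 19
best[5] = 21  (first piece 1, then best[4]=19)
best[6] = 29
best[7] = 31  (first piece 1, then best[6]=29)
best[8] = 38  (first piece 4, then best[4]=19)
best[9] = 41  (first piece 3, then best[6]=29)
best[10] = 48  (first piece 4, then best[6]=29)
best[11] = 50  (first piece 1, then best[10]=48)
best[12] = 58  (first piece 6, then best[6]=29)
best[13] = 60  (first piece 1, then best[12]=58)
best[14] = 67  (first piece 4, then best[10]=48)
One optimal cutting: 6 + 4 + 4 → €29 + €19 + €19 = €67.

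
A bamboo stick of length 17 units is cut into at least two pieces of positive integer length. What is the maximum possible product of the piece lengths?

Let f[k] be the best product for length k (with at least one cut). For each first piece i, the rest contributes max(k−i, f[k−i]).
f[2] = 1*max(1,0) = 1*1 = 1
f[3] = 1*max(2,1) = 1*2 = 2
f[4] = 2*max(2,1) = 2*2 = 4
f[5] = 2*max(3,2) = 2*3 = 6
f[6] = 3*max(3,2) = 3*3 = 9
f[7] = 2*max(5,6) = 2*6 = 12
f[8] = 2*max(6,9) = 2*9 = 18
f[9] = 3*max(6,9) = 3*9 = 27
f[10] = 2*max(8,18) = 2*18 = 36
f[11] = 2*max(9,27) = 2*27 = 54
f[12] = 3*max(9,27) = 3*27 = 81
f[13] = 2*max(11,54) = 2*54 = 108
f[14] = 2*max(12,81) = 2*81 = 162
f[15] = 3*max(12,81) = 3*81 = 243
f[16] = 2*max(14,162) = 2*162 = 324
f[17] = 2*max(15,243) = 2*243 = 486
One optimal split: 3 + 3 + 3 + 3 + 3 + 2; product 3*3*3*3*3*2 = 486.

486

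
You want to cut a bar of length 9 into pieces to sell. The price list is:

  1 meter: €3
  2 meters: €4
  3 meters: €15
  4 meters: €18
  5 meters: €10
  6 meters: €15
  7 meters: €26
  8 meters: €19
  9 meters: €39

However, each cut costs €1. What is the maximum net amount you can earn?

43

Let v[k] be the best obtainable value from length k. For each k, try every first piece i and keep the best of price[i] + v[k−i] minus the 1 cut fee when i<k.
v[1] = 3
v[2] = max(3+3-1, 4+0) = 5
v[3] = max(3+5-1, 4+3-1, 15+0) = 15
v[4] = max(3+15-1, 4+5-1, 15+3-1, 18+0) = 18
v[5] = max(3+18-1, 4+15-1, 15+5-1, 18+3-1, 10+0) = 20
v[6] = max(3+20-1, 4+18-1, 15+15-1, 18+5-1, 10+3-1, 15+0) = 29
v[7] = max(3+29-1, 4+20-1, 15+18-1, …, 15+3-1, 26+0) = 32
v[8] = max(3+32-1, 4+29-1, 15+20-1, …, 26+3-1, 19+0) = 35
v[9] = max(3+35-1, 4+32-1, 15+29-1, …, 19+3-1, 39+0) = 43
One optimal plan: pieces 3 + 3 + 3 (2 cuts) → €45 − €2 = €43.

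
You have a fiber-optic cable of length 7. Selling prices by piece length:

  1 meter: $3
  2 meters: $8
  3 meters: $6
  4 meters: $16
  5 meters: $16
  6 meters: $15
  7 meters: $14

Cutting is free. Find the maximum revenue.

27

Build R[k] bottom-up: R[k] = max over allowed piece i of (p[i] + R[k−i]).
R[1] = 3
R[2] = 8
R[3] = 11  (first piece 1, then R[2]=8)
R[4] = 16  (first piece 2, then R[2]=8)
R[5] = 19  (first piece 1, then R[4]=16)
R[6] = 24  (first piece 2, then R[4]=16)
R[7] = 27  (first piece 1, then R[6]=24)
One optimal cutting: 2 + 2 + 2 + 1 → $8 + $8 + $8 + $3 = $27.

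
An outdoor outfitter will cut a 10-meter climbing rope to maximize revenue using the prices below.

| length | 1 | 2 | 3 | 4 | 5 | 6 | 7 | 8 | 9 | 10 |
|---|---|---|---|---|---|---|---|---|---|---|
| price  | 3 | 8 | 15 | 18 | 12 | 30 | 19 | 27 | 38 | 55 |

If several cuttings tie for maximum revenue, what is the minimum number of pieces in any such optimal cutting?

Consider every possible first cut. r[k] is the best of p[i]+r[k−i] over all sellable i≤k.
r[1] = 3
r[2] = max(3+3, 8+0) = 8
r[3] = max(3+8, 8+3, 15+0) = 15
r[4] = max(3+15, 8+8, 15+3, 18+0) = 18
r[5] = max(3+18, 8+15, 15+8, 18+3, 12+0) = 23
r[6] = max(3+23, 8+18, 15+15, 18+8, 12+3, 30+0) = 30
r[7] = max(3+30, 8+23, 15+18, …, 30+3, 19+0) = 33
r[8] = max(3+33, 8+30, 15+23, …, 19+3, 27+0) = 38
r[9] = max(3+38, 8+33, 15+30, …, 27+3, 38+0) = 45
r[10] = max(3+45, 8+38, 15+33, …, 38+3, 55+0) = 55
Maximum revenue is €55.
Now minimize piece count subject to staying optimal: for each k, pieces[k] = 1 + min over i with p[i]+r[k−i]=r[k] of pieces[k−i].
pieces[7] = 2
pieces[8] = 2
pieces[9] = 2
pieces[10] = 1

1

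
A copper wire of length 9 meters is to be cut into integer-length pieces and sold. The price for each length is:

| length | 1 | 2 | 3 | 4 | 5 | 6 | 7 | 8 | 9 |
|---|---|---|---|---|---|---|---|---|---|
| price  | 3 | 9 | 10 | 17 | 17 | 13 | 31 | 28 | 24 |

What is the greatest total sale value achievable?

Consider every possible first cut. best[k] is the best of p[i]+best[k−i] over all sellable i≤k.
best[1] = 3
best[2] = 9
best[3] = 12  (first piece 1, then best[2]=9)
best[4] = 18  (first piece 2, then best[2]=9)
best[5] = 21  (first piece 1, then best[4]=18)
best[6] = 27  (first piece 2, then best[4]=18)
best[7] = 31
best[8] = 36  (first piece 2, then best[6]=27)
best[9] = 40  (first piece 2, then best[7]=31)
One optimal cutting: 7 + 2 → €31 + €9 = €40.

40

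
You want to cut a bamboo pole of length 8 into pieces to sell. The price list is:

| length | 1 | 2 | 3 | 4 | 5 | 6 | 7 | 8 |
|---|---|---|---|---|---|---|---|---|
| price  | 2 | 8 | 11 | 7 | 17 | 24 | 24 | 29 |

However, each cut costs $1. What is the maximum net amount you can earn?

31

Consider every possible first cut. r[k] is the best of p[i]+r[k−i] over all sellable i≤k, charging 1 whenever i<k.
r[1] = 2
r[2] = max(2+2-1, 8+0) = 8
r[3] = max(2+8-1, 8+2-1, 11+0) = 11
r[4] = max(2+11-1, 8+8-1, 11+2-1, 7+0) = 15
r[5] = max(2+15-1, 8+11-1, 11+8-1, 7+2-1, 17+0) = 18
r[6] = max(2+18-1, 8+15-1, 11+11-1, 7+8-1, 17+2-1, 24+0) = 24
r[7] = max(2+24-1, 8+18-1, 11+15-1, …, 24+2-1, 24+0) = 25
r[8] = max(2+25-1, 8+24-1, 11+18-1, …, 24+2-1, 29+0) = 31
One optimal plan: pieces 6 + 2 (1 cut) → $32 − $1 = $31.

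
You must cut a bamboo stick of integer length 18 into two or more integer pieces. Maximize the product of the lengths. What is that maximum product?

729

Define P[k] = max over 1≤i<k of i · max(k−i, P[k−i]); the inner max lets the remainder stay uncut if that's better.
P[2] = 1*max(1,0) = 1*1 = 1
P[3] = 1*max(2,1) = 1*2 = 2
P[4] = 2*max(2,1) = 2*2 = 4
P[5] = 2*max(3,2) = 2*3 = 6
P[6] = 3*max(3,2) = 3*3 = 9
P[7] = 2*max(5,6) = 2*6 = 12
P[8] = 2*max(6,9) = 2*9 = 18
P[9] = 3*max(6,9) = 3*9 = 27
P[10] = 2*max(8,18) = 2*18 = 36
P[11] = 2*max(9,27) = 2*27 = 54
P[12] = 3*max(9,27) = 3*27 = 81
P[13] = 2*max(11,54) = 2*54 = 108
P[14] = 2*max(12,81) = 2*81 = 162
P[15] = 3*max(12,81) = 3*81 = 243
P[16] = 2*max(14,162) = 2*162 = 324
P[17] = 2*max(15,243) = 2*243 = 486
P[18] = 3*max(15,243) = 3*243 = 729
One optimal split: 3 + 3 + 3 + 3 + 3 + 3; product 3*3*3*3*3*3 = 729.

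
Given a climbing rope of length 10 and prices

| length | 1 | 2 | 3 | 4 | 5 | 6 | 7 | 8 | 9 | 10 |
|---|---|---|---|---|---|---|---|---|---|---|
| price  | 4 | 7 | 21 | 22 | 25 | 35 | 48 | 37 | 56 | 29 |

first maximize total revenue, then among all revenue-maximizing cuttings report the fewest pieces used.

2

Let r[k] be the best obtainable value from length k. For each k, try every first piece i and keep the best of price[i] + r[k−i].
r[1] = 4
r[2] = 8  (first piece 1, then r[1]=4)
r[3] = 21
r[4] = 25  (first piece 1, then r[3]=21)
r[5] = 29  (first piece 1, then r[4]=25)
r[6] = 42  (first piece 3, then r[3]=21)
r[7] = 48
r[8] = 52  (first piece 1, then r[7]=48)
r[9] = 63  (first piece 3, then r[6]=42)
r[10] = 69  (first piece 3, then r[7]=48)
Maximum revenue is €69.
Now minimize piece count subject to staying optimal: for each k, pieces[k] = 1 + min over i with p[i]+r[k−i]=r[k] of pieces[k−i].
pieces[7] = 1
pieces[8] = 2
pieces[9] = 3
pieces[10] = 2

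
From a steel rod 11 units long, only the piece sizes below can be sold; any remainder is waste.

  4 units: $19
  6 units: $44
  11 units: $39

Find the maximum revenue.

Consider every possible first cut. best[k] is the best of p[i]+best[k−i] over all sellable i≤k.
best[1] = 0
best[2] = 0
best[3] = 0
best[4] = 19
best[5] = 19
best[6] = max(19+0, 44+0) = 44
best[7] = max(19+0, 44+0) = 44
best[8] = max(19+19, 44+0) = 44
best[9] = max(19+19, 44+0) = 44
best[10] = max(19+44, 44+19) = 63
best[11] = max(19+44, 44+19, 39+0) = 63
One optimal cutting: pieces 6 + 4 with 1 unit of scrap → $63.

63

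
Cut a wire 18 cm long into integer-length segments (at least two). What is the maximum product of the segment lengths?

729

Fill P[k] for k=2..18: at each k try every first piece i and multiply by the better of (k−i) uncut or P[k−i].
Small cases: P[2]=1, P[3]=2, P[4]=4, P[5]=6, P[6]=9, P[7]=12, P[8]=18, P[9]=27, P[10]=36, P[11]=54, P[12]=81, P[13]=108.
P[14] = max(1*108, 2*81, 3*54, …, 12*2, 13*1) = 162
P[15] = max(1*162, 2*108, 3*81, …, 13*2, 14*1) = 243
P[16] = max(1*243, 2*162, 3*108, …, 14*2, 15*1) = 324
P[17] = max(1*324, 2*243, 3*162, …, 15*2, 16*1) = 486
P[18] = max(1*486, 2*324, 3*243, …, 16*2, 17*1) = 729
One optimal split: 3 + 3 + 3 + 3 + 3 + 3; product 3*3*3*3*3*3 = 729.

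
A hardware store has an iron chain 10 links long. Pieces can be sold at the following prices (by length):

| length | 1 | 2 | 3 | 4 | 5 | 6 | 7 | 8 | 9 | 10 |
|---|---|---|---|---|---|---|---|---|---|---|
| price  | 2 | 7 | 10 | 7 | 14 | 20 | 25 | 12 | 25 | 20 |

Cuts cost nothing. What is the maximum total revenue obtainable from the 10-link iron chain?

Build R[k] bottom-up: R[k] = max over allowed piece i of (p[i] + R[k−i]).
R[1] = 2
R[2] = max(2+2, 7+0) = 7
R[3] = max(2+7, 7+2, 10+0) = 10
R[4] = max(2+10, 7+7, 10+2, 7+0) = 14
R[5] = max(2+14, 7+10, 10+7, 7+2, 14+0) = 17
R[6] = max(2+17, 7+14, 10+10, 7+7, 14+2, 20+0) = 21
R[7] = max(2+21, 7+17, 10+14, …, 20+2, 25+0) = 25
R[8] = max(2+25, 7+21, 10+17, …, 25+2, 12+0) = 28
R[9] = max(2+28, 7+25, 10+21, …, 12+2, 25+0) = 32
R[10] = max(2+32, 7+28, 10+25, …, 25+2, 20+0) = 35
One optimal cutting: 2 + 2 + 2 + 2 + 2 → $7 + $7 + $7 + $7 + $7 = $35.

35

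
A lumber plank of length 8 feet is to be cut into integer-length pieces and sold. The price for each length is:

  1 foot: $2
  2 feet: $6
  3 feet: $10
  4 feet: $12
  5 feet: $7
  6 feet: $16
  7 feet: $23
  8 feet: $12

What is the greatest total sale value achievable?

26

Build v[k] bottom-up: v[k] = max over allowed piece i of (p[i] + v[k−i]).
v[1] = 2
v[2] = 6
v[3] = 10
v[4] = 12  (first piece 1, then v[3]=10)
v[5] = 16  (first piece 2, then v[3]=10)
v[6] = 20  (first piece 3, then v[3]=10)
v[7] = 23
v[8] = 26  (first piece 2, then v[6]=20)
One optimal cutting: 3 + 3 + 2 → $10 + $10 + $6 = $26.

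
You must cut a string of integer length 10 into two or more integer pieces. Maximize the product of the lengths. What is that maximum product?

36

Define g[k] = max over 1≤i<k of i · max(k−i, g[k−i]); the inner max lets the remainder stay uncut if that's better.
g[2] = 1*max(1,0) = 1*1 = 1
g[3] = 1*max(2,1) = 1*2 = 2
g[4] = 2*max(2,1) = 2*2 = 4
g[5] = 2*max(3,2) = 2*3 = 6
g[6] = 3*max(3,2) = 3*3 = 9
g[7] = 2*max(5,6) = 2*6 = 12
g[8] = 2*max(6,9) = 2*9 = 18
g[9] = 3*max(6,9) = 3*9 = 27
g[10] = 2*max(8,18) = 2*18 = 36
One optimal split: 3 + 3 + 2 + 2; product 3*3*2*2 = 36.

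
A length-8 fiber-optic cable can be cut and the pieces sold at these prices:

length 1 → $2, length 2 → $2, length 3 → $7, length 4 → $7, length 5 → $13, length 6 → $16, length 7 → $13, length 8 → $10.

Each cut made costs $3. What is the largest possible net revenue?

17

Consider every possible first cut. r[k] is the best of p[i]+r[k−i] over all sellable i≤k, charging 3 whenever i<k.
r[1] = 2
r[2] = 2
r[3] = 7
r[4] = 7
r[5] = 13
r[6] = 16
r[7] = 15  (first piece 1, then r[6]=16)
r[8] = 17  (first piece 3, then r[5]=13)
One optimal plan: pieces 5 + 3 (1 cut) → $20 − $3 = $17.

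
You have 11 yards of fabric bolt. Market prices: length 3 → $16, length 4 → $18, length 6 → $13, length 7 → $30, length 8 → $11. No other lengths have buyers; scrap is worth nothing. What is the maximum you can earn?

Build f[k] bottom-up: f[k] = max over allowed piece i of (p[i] + f[k−i]).
f[1] = 0
f[2] = 0
f[3] = 16
f[4] = max(16+0, 18+0) = 18
f[5] = max(16+0, 18+0) = 18
f[6] = max(16+16, 18+0, 13+0) = 32
f[7] = max(16+18, 18+16, 13+0, 30+0) = 34
f[8] = max(16+18, 18+18, 13+0, 30+0, 11+0) = 36
f[9] = max(16+32, 18+18, 13+16, 30+0, 11+0) = 48
f[10] = max(16+34, 18+32, 13+18, 30+16, 11+0) = 50
f[11] = max(16+36, 18+34, 13+18, 30+18, 11+16) = 52
One optimal cutting: 4 + 4 + 3 → $52.

52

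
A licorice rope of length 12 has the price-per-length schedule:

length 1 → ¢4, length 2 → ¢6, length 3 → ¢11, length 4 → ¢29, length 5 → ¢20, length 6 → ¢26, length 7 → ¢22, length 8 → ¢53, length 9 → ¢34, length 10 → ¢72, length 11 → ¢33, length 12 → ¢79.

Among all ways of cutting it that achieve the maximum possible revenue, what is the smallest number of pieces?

Build r[k] bottom-up: r[k] = max over allowed piece i of (p[i] + r[k−i]).
r[1] = 4
r[2] = 8  (first piece 1, then r[1]=4)
r[3] = 12  (first piece 1, then r[2]=8)
r[4] = 29
r[5] = 33  (first piece 1, then r[4]=29)
r[6] = 37  (first piece 1, then r[5]=33)
r[7] = 41  (first piece 1, then r[6]=37)
r[8] = 58  (first piece 4, then r[4]=29)
r[9] = 62  (first piece 1, then r[8]=58)
r[10] = 72
r[11] = 76  (first piece 1, then r[10]=72)
r[12] = 87  (first piece 4, then r[8]=58)
Maximum revenue is ¢87.
Now minimize piece count subject to staying optimal: for each k, pieces[k] = 1 + min over i with p[i]+r[k−i]=r[k] of pieces[k−i].
pieces[9] = 3
pieces[10] = 1
pieces[11] = 2
pieces[12] = 3

3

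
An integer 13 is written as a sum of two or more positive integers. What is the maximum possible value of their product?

108

Define m[k] = max over 1≤i<k of i · max(k−i, m[k−i]); the inner max lets the remainder stay uncut if that's better.
m[2] = 1*max(1,0) = 1*1 = 1
m[3] = 1*max(2,1) = 1*2 = 2
m[4] = 2*max(2,1) = 2*2 = 4
m[5] = 2*max(3,2) = 2*3 = 6
m[6] = 3*max(3,2) = 3*3 = 9
m[7] = 2*max(5,6) = 2*6 = 12
m[8] = 2*max(6,9) = 2*9 = 18
m[9] = 3*max(6,9) = 3*9 = 27
m[10] = 2*max(8,18) = 2*18 = 36
m[11] = 2*max(9,27) = 2*27 = 54
m[12] = 3*max(9,27) = 3*27 = 81
m[13] = 2*max(11,54) = 2*54 = 108
One optimal split: 3 + 3 + 3 + 2 + 2; product 3*3*3*2*2 = 108.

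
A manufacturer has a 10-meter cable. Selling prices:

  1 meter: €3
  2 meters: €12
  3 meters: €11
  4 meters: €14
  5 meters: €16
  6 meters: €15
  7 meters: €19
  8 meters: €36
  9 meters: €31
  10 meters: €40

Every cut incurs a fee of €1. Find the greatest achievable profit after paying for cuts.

56

Consider every possible first cut. net[k] is the best of p[i]+net[k−i] over all sellable i≤k, charging 1 whenever i<k.
net[1] = 3
net[2] = max(3+3-1, 12+0) = 12
net[3] = max(3+12-1, 12+3-1, 11+0) = 14
net[4] = max(3+14-1, 12+12-1, 11+3-1, 14+0) = 23
net[5] = max(3+23-1, 12+14-1, 11+12-1, 14+3-1, 16+0) = 25
net[6] = max(3+25-1, 12+23-1, 11+14-1, 14+12-1, 16+3-1, 15+0) = 34
net[7] = max(3+34-1, 12+25-1, 11+23-1, …, 15+3-1, 19+0) = 36
net[8] = max(3+36-1, 12+34-1, 11+25-1, …, 19+3-1, 36+0) = 45
net[9] = max(3+45-1, 12+36-1, 11+34-1, …, 36+3-1, 31+0) = 47
net[10] = max(3+47-1, 12+45-1, 11+36-1, …, 31+3-1, 40+0) = 56
One optimal plan: pieces 2 + 2 + 2 + 2 + 2 (4 cuts) → €60 − €4 = €56.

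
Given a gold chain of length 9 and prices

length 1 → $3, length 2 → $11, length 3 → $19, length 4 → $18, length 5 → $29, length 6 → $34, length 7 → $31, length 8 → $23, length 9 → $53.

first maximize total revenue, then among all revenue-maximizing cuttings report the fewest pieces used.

3

Let r[k] be the best obtainable value from length k. For each k, try every first piece i and keep the best of price[i] + r[k−i].
r[1] = 3
r[2] = 11
r[3] = 19
r[4] = 22  (first piece 1, then r[3]=19)
r[5] = 30  (first piece 2, then r[3]=19)
r[6] = 38  (first piece 3, then r[3]=19)
r[7] = 41  (first piece 1, then r[6]=38)
r[8] = 49  (first piece 2, then r[6]=38)
r[9] = 57  (first piece 3, then r[6]=38)
Maximum revenue is $57.
Now minimize piece count subject to staying optimal: for each k, pieces[k] = 1 + min over i with p[i]+r[k−i]=r[k] of pieces[k−i].
pieces[6] = 2
pieces[7] = 3
pieces[8] = 3
pieces[9] = 3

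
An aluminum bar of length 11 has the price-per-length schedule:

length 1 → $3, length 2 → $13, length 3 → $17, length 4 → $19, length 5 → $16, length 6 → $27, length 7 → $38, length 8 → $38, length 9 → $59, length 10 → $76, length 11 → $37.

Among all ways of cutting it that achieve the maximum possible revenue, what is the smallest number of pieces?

Consider every possible first cut. r[k] is the best of p[i]+r[k−i] over all sellable i≤k.
r[1] = 3
r[2] = 13
r[3] = 17
r[4] = 26  (first piece 2, then r[2]=13)
r[5] = 30  (first piece 2, then r[3]=17)
r[6] = 39  (first piece 2, then r[4]=26)
r[7] = 43  (first piece 2, then r[5]=30)
r[8] = 52  (first piece 2, then r[6]=39)
r[9] = 59
r[10] = 76
r[11] = 79  (first piece 1, then r[10]=76)
Maximum revenue is $79.
Now minimize piece count subject to staying optimal: for each k, pieces[k] = 1 + min over i with p[i]+r[k−i]=r[k] of pieces[k−i].
pieces[8] = 4
pieces[9] = 1
pieces[10] = 1
pieces[11] = 2

2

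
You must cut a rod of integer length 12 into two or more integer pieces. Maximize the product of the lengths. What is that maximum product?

Let g[k] be the best product for length k (with at least one cut). For each first piece i, the rest contributes max(k−i, g[k−i]).
Small cases: g[2]=1, g[3]=2, g[4]=4, g[5]=6, g[6]=9, g[7]=12.
g[8] = 2*max(6,9) = 2*9 = 18
g[9] = 3*max(6,9) = 3*9 = 27
g[10] = 2*max(8,18) = 2*18 = 36
g[11] = 2*max(9,27) = 2*27 = 54
g[12] = 3*max(9,27) = 3*27 = 81
One optimal split: 3 + 3 + 3 + 3; product 3*3*3*3 = 81.

81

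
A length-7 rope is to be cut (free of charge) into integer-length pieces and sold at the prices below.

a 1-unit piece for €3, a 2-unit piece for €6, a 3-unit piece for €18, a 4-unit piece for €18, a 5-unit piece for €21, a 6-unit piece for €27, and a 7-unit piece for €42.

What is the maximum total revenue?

Build r[k] bottom-up: r[k] = max over allowed piece i of (p[i] + r[k−i]).
r[1] = 3
r[2] = 6  (first piece 1, then r[1]=3)
r[3] = 18
r[4] = 21  (first piece 1, then r[3]=18)
r[5] = 24  (first piece 1, then r[4]=21)
r[6] = 36  (first piece 3, then r[3]=18)
r[7] = 42
Best is to sell the whole 7-unit piece uncut for €42.

42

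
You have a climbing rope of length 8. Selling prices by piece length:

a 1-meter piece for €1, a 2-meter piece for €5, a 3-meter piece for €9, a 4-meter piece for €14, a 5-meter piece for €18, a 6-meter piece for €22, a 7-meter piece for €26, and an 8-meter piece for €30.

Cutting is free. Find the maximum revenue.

Consider every possible first cut. R[k] is the best of p[i]+R[k−i] over all sellable i≤k.
R[1] = 1
R[2] = 5
R[3] = 9
R[4] = 14
R[5] = 18
R[6] = 22
R[7] = 26
R[8] = 30
Best is to sell the whole 8-meter piece uncut for €30.

30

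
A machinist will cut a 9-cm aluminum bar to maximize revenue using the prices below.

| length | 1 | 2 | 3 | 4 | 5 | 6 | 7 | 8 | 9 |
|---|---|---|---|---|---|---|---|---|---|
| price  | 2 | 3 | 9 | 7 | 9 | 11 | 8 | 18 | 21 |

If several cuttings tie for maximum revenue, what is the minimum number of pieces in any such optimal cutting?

Consider every possible first cut. r[k] is the best of p[i]+r[k−i] over all sellable i≤k.
r[1] = 2
r[2] = max(2+2, 3+0) = 4
r[3] = max(2+4, 3+2, 9+0) = 9
r[4] = max(2+9, 3+4, 9+2, 7+0) = 11
r[5] = max(2+11, 3+9, 9+4, 7+2, 9+0) = 13
r[6] = max(2+13, 3+11, 9+9, 7+4, 9+2, 11+0) = 18
r[7] = max(2+18, 3+13, 9+11, …, 11+2, 8+0) = 20
r[8] = max(2+20, 3+18, 9+13, …, 8+2, 18+0) = 22
r[9] = max(2+22, 3+20, 9+18, …, 18+2, 21+0) = 27
Maximum revenue is $27.
Now minimize piece count subject to staying optimal: for each k, pieces[k] = 1 + min over i with p[i]+r[k−i]=r[k] of pieces[k−i].
pieces[6] = 2
pieces[7] = 3
pieces[8] = 4
pieces[9] = 3

3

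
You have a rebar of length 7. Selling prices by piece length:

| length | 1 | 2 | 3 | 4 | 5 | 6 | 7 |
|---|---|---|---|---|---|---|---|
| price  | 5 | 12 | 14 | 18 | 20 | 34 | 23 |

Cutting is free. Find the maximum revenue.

Let v[k] be the best obtainable value from length k. For each k, try every first piece i and keep the best of price[i] + v[k−i].
v[1] = 5
v[2] = max(5+5, 12+0) = 12
v[3] = max(5+12, 12+5, 14+0) = 17
v[4] = max(5+17, 12+12, 14+5, 18+0) = 24
v[5] = max(5+24, 12+17, 14+12, 18+5, 20+0) = 29
v[6] = max(5+29, 12+24, 14+17, 18+12, 20+5, 34+0) = 36
v[7] = max(5+36, 12+29, 14+24, …, 34+5, 23+0) = 41
One optimal cutting: 2 + 2 + 2 + 1 → ₹12 + ₹12 + ₹12 + ₹5 = ₹41.

41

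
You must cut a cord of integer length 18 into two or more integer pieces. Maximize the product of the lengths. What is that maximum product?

Define prod[k] = max over 1≤i<k of i · max(k−i, prod[k−i]); the inner max lets the remainder stay uncut if that's better.
Small cases: prod[2]=1, prod[3]=2, prod[4]=4, prod[5]=6, prod[6]=9, prod[7]=12, prod[8]=18, prod[9]=27, prod[10]=36, prod[11]=54, prod[12]=81.
prod[13] = max(1·81, 2·54, 3·36, …, 11·2, 12·1) = 108
prod[14] = max(1·108, 2·81, 3·54, …, 12·2, 13·1) = 162
prod[15] = max(1·162, 2·108, 3·81, …, 13·2, 14·1) = 243
prod[16] = max(1·243, 2·162, 3·108, …, 14·2, 15·1) = 324
prod[17] = max(1·324, 2·243, 3·162, …, 15·2, 16·1) = 486
prod[18] = max(1·486, 2·324, 3·243, …, 16·2, 17·1) = 729
One optimal split: 3 + 3 + 3 + 3 + 3 + 3; product 3·3·3·3·3·3 = 729.

729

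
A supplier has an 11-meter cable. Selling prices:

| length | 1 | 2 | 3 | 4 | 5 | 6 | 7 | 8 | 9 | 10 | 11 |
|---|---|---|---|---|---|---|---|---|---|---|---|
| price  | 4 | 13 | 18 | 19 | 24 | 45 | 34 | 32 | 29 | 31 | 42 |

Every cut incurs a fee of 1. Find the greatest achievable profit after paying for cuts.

Build r[k] bottom-up: r[k] = max over allowed piece i of (p[i] + r[k−i]) − 1 per cut.
r[1] = 4
r[2] = 13
r[3] = 18
r[4] = 25  (first piece 2, then r[2]=13)
r[5] = 30  (first piece 2, then r[3]=18)
r[6] = 45
r[7] = 48  (first piece 1, then r[6]=45)
r[8] = 57  (first piece 2, then r[6]=45)
r[9] = 62  (first piece 3, then r[6]=45)
r[10] = 69  (first piece 2, then r[8]=57)
r[11] = 74  (first piece 2, then r[9]=62)
One optimal plan: pieces 6 + 3 + 2 (2 cuts) → 76 − 2 = 74.

74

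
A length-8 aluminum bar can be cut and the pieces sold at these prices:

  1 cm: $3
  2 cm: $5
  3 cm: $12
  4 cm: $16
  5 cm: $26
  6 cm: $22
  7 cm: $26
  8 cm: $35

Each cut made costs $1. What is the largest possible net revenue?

37

Let net[k] be the best obtainable value from length k. For each k, try every first piece i and keep the best of price[i] + net[k−i] minus the 1 cut fee when i<k.
net[1] = 3
net[2] = 5  (first piece 1, then net[1]=3)
net[3] = 12
net[4] = 16
net[5] = 26
net[6] = 28  (first piece 1, then net[5]=26)
net[7] = 30  (first piece 1, then net[6]=28)
net[8] = 37  (first piece 3, then net[5]=26)
One optimal plan: pieces 5 + 3 (1 cut) → $38 − $1 = $37.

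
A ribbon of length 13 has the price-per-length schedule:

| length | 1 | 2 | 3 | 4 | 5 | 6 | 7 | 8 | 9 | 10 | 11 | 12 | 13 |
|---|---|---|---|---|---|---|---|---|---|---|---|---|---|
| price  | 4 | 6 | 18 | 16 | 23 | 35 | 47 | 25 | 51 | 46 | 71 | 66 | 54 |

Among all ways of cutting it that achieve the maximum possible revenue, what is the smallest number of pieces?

Build r[k] bottom-up: r[k] = max over allowed piece i of (p[i] + r[k−i]).
r[1] = 4
r[2] = max(4+4, 6+0) = 8
r[3] = max(4+8, 6+4, 18+0) = 18
r[4] = max(4+18, 6+8, 18+4, 16+0) = 22
r[5] = max(4+22, 6+18, 18+8, 16+4, 23+0) = 26
r[6] = max(4+26, 6+22, 18+18, 16+8, 23+4, 35+0) = 36
r[7] = max(4+36, 6+26, 18+22, …, 35+4, 47+0) = 47
r[8] = max(4+47, 6+36, 18+26, …, 47+4, 25+0) = 51
r[9] = max(4+51, 6+47, 18+36, …, 25+4, 51+0) = 55
r[10] = max(4+55, 6+51, 18+47, …, 51+4, 46+0) = 65
r[11] = max(4+65, 6+55, 18+51, …, 46+4, 71+0) = 71
r[12] = max(4+71, 6+65, 18+55, …, 71+4, 66+0) = 75
r[13] = max(4+75, 6+71, 18+65, …, 66+4, 54+0) = 83
Maximum revenue is ¢83.
Now minimize piece count subject to staying optimal: for each k, pieces[k] = 1 + min over i with p[i]+r[k−i]=r[k] of pieces[k−i].
pieces[10] = 2
pieces[11] = 1
pieces[12] = 2
pieces[13] = 3

3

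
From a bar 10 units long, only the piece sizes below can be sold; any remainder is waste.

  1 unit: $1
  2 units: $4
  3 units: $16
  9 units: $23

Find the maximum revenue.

49

Consider every possible first cut. r[k] is the best of p[i]+r[k−i] over all sellable i≤k.
r[1] = 1
r[2] = max(1+1, 4+0) = 4
r[3] = max(1+4, 4+1, 16+0) = 16
r[4] = max(1+16, 4+4, 16+1) = 17
r[5] = max(1+17, 4+16, 16+4) = 20
r[6] = max(1+20, 4+17, 16+16) = 32
r[7] = max(1+32, 4+20, 16+17) = 33
r[8] = max(1+33, 4+32, 16+20) = 36
r[9] = max(1+36, 4+33, 16+32, 23+0) = 48
r[10] = max(1+48, 4+36, 16+33, 23+1) = 49
One optimal cutting: 3 + 3 + 3 + 1 → $49.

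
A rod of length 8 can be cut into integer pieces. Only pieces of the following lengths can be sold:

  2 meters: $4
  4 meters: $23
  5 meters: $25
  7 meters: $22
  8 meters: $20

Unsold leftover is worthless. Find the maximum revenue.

46

Consider every possible first cut. r[k] is the best of p[i]+r[k−i] over all sellable i≤k.
r[1] = 0
r[2] = 4
r[3] = 4
r[4] = 23
r[5] = 25
r[6] = 27  (first piece 2, then r[4]=23)
r[7] = 29  (first piece 2, then r[5]=25)
r[8] = 46  (first piece 4, then r[4]=23)
One optimal cutting: 4 + 4 → $46.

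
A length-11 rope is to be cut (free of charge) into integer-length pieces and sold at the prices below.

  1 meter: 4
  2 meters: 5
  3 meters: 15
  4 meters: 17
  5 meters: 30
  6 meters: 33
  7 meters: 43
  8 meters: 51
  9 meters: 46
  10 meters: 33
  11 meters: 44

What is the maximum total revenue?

Let best[k] be the best obtainable value from length k. For each k, try every first piece i and keep the best of price[i] + best[k−i].
best[1] = 4
best[2] = 8  (first piece 1, then best[1]=4)
best[3] = 15
best[4] = 19  (first piece 1, then best[3]=15)
best[5] = 30
best[6] = 34  (first piece 1, then best[5]=30)
best[7] = 43
best[8] = 51
best[9] = 55  (first piece 1, then best[8]=51)
best[10] = 60  (first piece 5, then best[5]=30)
best[11] = 66  (first piece 3, then best[8]=51)
One optimal cutting: 8 + 3 → 51 + 15 = 66.

66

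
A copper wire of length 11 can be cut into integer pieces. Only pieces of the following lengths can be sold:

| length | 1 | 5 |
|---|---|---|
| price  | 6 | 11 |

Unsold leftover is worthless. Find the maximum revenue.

Build r[k] bottom-up: r[k] = max over allowed piece i of (p[i] + r[k−i]).
r[1] = 6
r[2] = 12  (first piece 1, then r[1]=6)
r[3] = 18  (first piece 1, then r[2]=12)
r[4] = 24  (first piece 1, then r[3]=18)
r[5] = max(6+24, 11+0) = 30
r[6] = max(6+30, 11+6) = 36
r[7] = max(6+36, 11+12) = 42
r[8] = max(6+42, 11+18) = 48
r[9] = max(6+48, 11+24) = 54
r[10] = max(6+54, 11+30) = 60
r[11] = max(6+60, 11+36) = 66
One optimal cutting: 1 + 1 + 1 + 1 + 1 + 1 + 1 + 1 + 1 + 1 + 1 → €66.

66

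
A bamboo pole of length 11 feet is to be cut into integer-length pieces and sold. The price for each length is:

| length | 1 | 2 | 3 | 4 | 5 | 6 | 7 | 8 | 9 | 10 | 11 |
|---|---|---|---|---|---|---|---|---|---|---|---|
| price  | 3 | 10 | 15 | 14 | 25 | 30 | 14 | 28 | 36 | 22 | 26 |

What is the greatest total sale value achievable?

55

Build R[k] bottom-up: R[k] = max over allowed piece i of (p[i] + R[k−i]).
R[1] = 3
R[2] = max(3+3, 10+0) = 10
R[3] = max(3+10, 10+3, 15+0) = 15
R[4] = max(3+15, 10+10, 15+3, 14+0) = 20
R[5] = max(3+20, 10+15, 15+10, 14+3, 25+0) = 25
R[6] = max(3+25, 10+20, 15+15, 14+10, 25+3, 30+0) = 30
R[7] = max(3+30, 10+25, 15+20, …, 30+3, 14+0) = 35
R[8] = max(3+35, 10+30, 15+25, …, 14+3, 28+0) = 40
R[9] = max(3+40, 10+35, 15+30, …, 28+3, 36+0) = 45
R[10] = max(3+45, 10+40, 15+35, …, 36+3, 22+0) = 50
R[11] = max(3+50, 10+45, 15+40, …, 22+3, 26+0) = 55
One optimal cutting: 3 + 2 + 2 + 2 + 2 → $15 + $10 + $10 + $10 + $10 = $55.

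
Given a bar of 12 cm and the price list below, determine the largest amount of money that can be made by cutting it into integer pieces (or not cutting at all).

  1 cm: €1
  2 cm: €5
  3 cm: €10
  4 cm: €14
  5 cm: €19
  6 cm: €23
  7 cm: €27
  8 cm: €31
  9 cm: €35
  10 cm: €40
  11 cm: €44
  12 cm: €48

48

Consider every possible first cut. v[k] is the best of p[i]+v[k−i] over all sellable i≤k.
v[1] = 1
v[2] = 5
v[3] = 10
v[4] = 14
v[5] = 19
v[6] = 23
v[7] = 27
v[8] = 31
v[9] = 35
v[10] = 40
v[11] = 44
v[12] = 48
Best is to sell the whole 12-cm piece uncut for €48.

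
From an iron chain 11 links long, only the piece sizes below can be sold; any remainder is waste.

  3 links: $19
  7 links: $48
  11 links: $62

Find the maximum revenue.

67

Build r[k] bottom-up: r[k] = max over allowed piece i of (p[i] + r[k−i]).
r[1] = 0
r[2] = 0
r[3] = 19
r[4] = 19
r[5] = 19
r[6] = 38  (first piece 3, then r[3]=19)
r[7] = max(19+19, 48+0) = 48
r[8] = max(19+19, 48+0) = 48
r[9] = max(19+38, 48+0) = 57
r[10] = max(19+48, 48+19) = 67
r[11] = max(19+48, 48+19, 62+0) = 67
One optimal cutting: pieces 7 + 3 with 1 link of scrap → $67.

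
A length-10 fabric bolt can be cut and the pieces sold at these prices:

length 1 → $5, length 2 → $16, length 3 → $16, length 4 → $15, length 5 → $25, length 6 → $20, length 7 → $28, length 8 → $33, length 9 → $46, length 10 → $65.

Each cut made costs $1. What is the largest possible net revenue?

76

Build net[k] bottom-up: net[k] = max over allowed piece i of (p[i] + net[k−i]) − 1 per cut.
net[1] = 5
net[2] = 16
net[3] = 20  (first piece 1, then net[2]=16)
net[4] = 31  (first piece 2, then net[2]=16)
net[5] = 35  (first piece 1, then net[4]=31)
net[6] = 46  (first piece 2, then net[4]=31)
net[7] = 50  (first piece 1, then net[6]=46)
net[8] = 61  (first piece 2, then net[6]=46)
net[9] = 65  (first piece 1, then net[8]=61)
net[10] = 76  (first piece 2, then net[8]=61)
One optimal plan: pieces 2 + 2 + 2 + 2 + 2 (4 cuts) → $80 − $4 = $76.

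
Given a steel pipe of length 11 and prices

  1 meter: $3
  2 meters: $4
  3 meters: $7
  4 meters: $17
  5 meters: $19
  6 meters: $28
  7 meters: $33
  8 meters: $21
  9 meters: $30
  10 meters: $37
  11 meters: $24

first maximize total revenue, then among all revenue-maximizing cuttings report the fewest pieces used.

Build r[k] bottom-up: r[k] = max over allowed piece i of (p[i] + r[k−i]).
r[1] = 3
r[2] = max(3+3, 4+0) = 6
r[3] = max(3+6, 4+3, 7+0) = 9
r[4] = max(3+9, 4+6, 7+3, 17+0) = 17
r[5] = max(3+17, 4+9, 7+6, 17+3, 19+0) = 20
r[6] = max(3+20, 4+17, 7+9, 17+6, 19+3, 28+0) = 28
r[7] = max(3+28, 4+20, 7+17, …, 28+3, 33+0) = 33
r[8] = max(3+33, 4+28, 7+20, …, 33+3, 21+0) = 36
r[9] = max(3+36, 4+33, 7+28, …, 21+3, 30+0) = 39
r[10] = max(3+39, 4+36, 7+33, …, 30+3, 37+0) = 45
r[11] = max(3+45, 4+39, 7+36, …, 37+3, 24+0) = 50
Maximum revenue is $50.
Now minimize piece count subject to staying optimal: for each k, pieces[k] = 1 + min over i with p[i]+r[k−i]=r[k] of pieces[k−i].
pieces[8] = 2
pieces[9] = 3
pieces[10] = 2
pieces[11] = 2

2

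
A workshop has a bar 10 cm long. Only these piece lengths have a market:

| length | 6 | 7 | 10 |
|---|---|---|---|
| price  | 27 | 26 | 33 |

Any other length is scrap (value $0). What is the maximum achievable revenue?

33

Build best[k] bottom-up: best[k] = max over allowed piece i of (p[i] + best[k−i]).
best[1] = 0
best[2] = 0
best[3] = 0
best[4] = 0
best[5] = 0
best[6] = 27
best[7] = max(27+0, 26+0) = 27
best[8] = max(27+0, 26+0) = 27
best[9] = max(27+0, 26+0) = 27
best[10] = max(27+0, 26+0, 33+0) = 33
One optimal cutting: 10 → $33.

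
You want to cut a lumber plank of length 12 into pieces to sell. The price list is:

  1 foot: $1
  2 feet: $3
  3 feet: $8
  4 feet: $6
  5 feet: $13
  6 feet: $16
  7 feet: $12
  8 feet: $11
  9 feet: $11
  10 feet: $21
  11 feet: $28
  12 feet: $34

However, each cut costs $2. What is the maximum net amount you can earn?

Build net[k] bottom-up: net[k] = max over allowed piece i of (p[i] + net[k−i]) − 2 per cut.
net[1] = 1
net[2] = max(1+1-2, 3+0) = 3
net[3] = max(1+3-2, 3+1-2, 8+0) = 8
net[4] = max(1+8-2, 3+3-2, 8+1-2, 6+0) = 7
net[5] = max(1+7-2, 3+8-2, 8+3-2, 6+1-2, 13+0) = 13
net[6] = max(1+13-2, 3+7-2, 8+8-2, 6+3-2, 13+1-2, 16+0) = 16
net[7] = max(1+16-2, 3+13-2, 8+7-2, …, 16+1-2, 12+0) = 15
net[8] = max(1+15-2, 3+16-2, 8+13-2, …, 12+1-2, 11+0) = 19
net[9] = max(1+19-2, 3+15-2, 8+16-2, …, 11+1-2, 11+0) = 22
net[10] = max(1+22-2, 3+19-2, 8+15-2, …, 11+1-2, 21+0) = 24
net[11] = max(1+24-2, 3+22-2, 8+19-2, …, 21+1-2, 28+0) = 28
net[12] = max(1+28-2, 3+24-2, 8+22-2, …, 28+1-2, 34+0) = 34
Best is to make no cuts and sell whole for $34.

34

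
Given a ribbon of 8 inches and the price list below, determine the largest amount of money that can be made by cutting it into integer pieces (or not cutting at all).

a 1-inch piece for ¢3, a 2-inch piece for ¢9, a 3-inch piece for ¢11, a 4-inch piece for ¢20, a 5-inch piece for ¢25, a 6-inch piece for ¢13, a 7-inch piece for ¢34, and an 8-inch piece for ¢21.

Consider every possible first cut. r[k] is the best of p[i]+r[k−i] over all sellable i≤k.
r[1] = 3
r[2] = max(3+3, 9+0) = 9
r[3] = max(3+9, 9+3, 11+0) = 12
r[4] = max(3+12, 9+9, 11+3, 20+0) = 20
r[5] = max(3+20, 9+12, 11+9, 20+3, 25+0) = 25
r[6] = max(3+25, 9+20, 11+12, 20+9, 25+3, 13+0) = 29
r[7] = max(3+29, 9+25, 11+20, …, 13+3, 34+0) = 34
r[8] = max(3+34, 9+29, 11+25, …, 34+3, 21+0) = 40
One optimal cutting: 4 + 4 → ¢20 + ¢20 = ¢40.

40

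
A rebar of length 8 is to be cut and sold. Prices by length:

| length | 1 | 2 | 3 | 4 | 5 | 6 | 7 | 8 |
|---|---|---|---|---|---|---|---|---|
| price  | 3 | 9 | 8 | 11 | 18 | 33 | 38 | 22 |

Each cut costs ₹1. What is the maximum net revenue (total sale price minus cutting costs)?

Build v[k] bottom-up: v[k] = max over allowed piece i of (p[i] + v[k−i]) − 1 per cut.
v[1] = 3
v[2] = max(3+3-1, 9+0) = 9
v[3] = max(3+9-1, 9+3-1, 8+0) = 11
v[4] = max(3+11-1, 9+9-1, 8+3-1, 11+0) = 17
v[5] = max(3+17-1, 9+11-1, 8+9-1, 11+3-1, 18+0) = 19
v[6] = max(3+19-1, 9+17-1, 8+11-1, 11+9-1, 18+3-1, 33+0) = 33
v[7] = max(3+33-1, 9+19-1, 8+17-1, …, 33+3-1, 38+0) = 38
v[8] = max(3+38-1, 9+33-1, 8+19-1, …, 38+3-1, 22+0) = 41
One optimal plan: pieces 6 + 2 (1 cut) → ₹42 − ₹1 = ₹41.

41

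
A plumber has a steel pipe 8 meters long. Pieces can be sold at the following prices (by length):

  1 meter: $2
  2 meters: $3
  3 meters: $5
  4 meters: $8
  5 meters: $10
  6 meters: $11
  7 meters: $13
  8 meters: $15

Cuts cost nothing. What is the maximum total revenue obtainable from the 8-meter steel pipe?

Consider every possible first cut. v[k] is the best of p[i]+v[k−i] over all sellable i≤k.
v[1] = 2
v[2] = 4  (first piece 1, then v[1]=2)
v[3] = 6  (first piece 1, then v[2]=4)
v[4] = 8  (first piece 1, then v[3]=6)
v[5] = 10  (first piece 1, then v[4]=8)
v[6] = 12  (first piece 1, then v[5]=10)
v[7] = 14  (first piece 1, then v[6]=12)
v[8] = 16  (first piece 1, then v[7]=14)
One optimal cutting: 1 + 1 + 1 + 1 + 1 + 1 + 1 + 1 → $2 + $2 + $2 + $2 + $2 + $2 + $2 + $2 = $16.

16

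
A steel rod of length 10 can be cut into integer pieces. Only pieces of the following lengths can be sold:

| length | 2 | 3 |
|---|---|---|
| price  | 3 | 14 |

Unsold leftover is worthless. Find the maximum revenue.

42

Consider every possible first cut. f[k] is the best of p[i]+f[k−i] over all sellable i≤k.
f[1] = 0
f[2] = 3
f[3] = max(3+0, 14+0) = 14
f[4] = max(3+3, 14+0) = 14
f[5] = max(3+14, 14+3) = 17
f[6] = max(3+14, 14+14) = 28
f[7] = max(3+17, 14+14) = 28
f[8] = max(3+28, 14+17) = 31
f[9] = max(3+28, 14+28) = 42
f[10] = max(3+31, 14+28) = 42
One optimal cutting: pieces 3 + 3 + 3 with 1 unit of scrap → $42.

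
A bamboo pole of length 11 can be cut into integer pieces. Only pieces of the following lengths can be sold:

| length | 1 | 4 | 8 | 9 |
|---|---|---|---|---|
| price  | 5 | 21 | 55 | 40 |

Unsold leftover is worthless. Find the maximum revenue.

Let f[k] be the best obtainable value from length k. For each k, try every first piece i and keep the best of price[i] + f[k−i].
f[1] = 5
f[2] = 10  (first piece 1, then f[1]=5)
f[3] = 15  (first piece 1, then f[2]=10)
f[4] = max(5+15, 21+0) = 21
f[5] = max(5+21, 21+5) = 26
f[6] = max(5+26, 21+10) = 31
f[7] = max(5+31, 21+15) = 36
f[8] = max(5+36, 21+21, 55+0) = 55
f[9] = max(5+55, 21+26, 55+5, 40+0) = 60
f[10] = max(5+60, 21+31, 55+10, 40+5) = 65
f[11] = max(5+65, 21+36, 55+15, 40+10) = 70
One optimal cutting: 8 + 1 + 1 + 1 → $70.

70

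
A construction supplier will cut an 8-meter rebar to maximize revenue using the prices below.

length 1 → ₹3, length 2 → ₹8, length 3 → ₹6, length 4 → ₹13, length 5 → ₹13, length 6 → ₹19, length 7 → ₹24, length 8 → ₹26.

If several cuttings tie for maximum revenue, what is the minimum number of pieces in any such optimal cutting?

4

Let r[k] be the best obtainable value from length k. For each k, try every first piece i and keep the best of price[i] + r[k−i].
r[1] = 3
r[2] = 8
r[3] = 11  (first piece 1, then r[2]=8)
r[4] = 16  (first piece 2, then r[2]=8)
r[5] = 19  (first piece 1, then r[4]=16)
r[6] = 24  (first piece 2, then r[4]=16)
r[7] = 27  (first piece 1, then r[6]=24)
r[8] = 32  (first piece 2, then r[6]=24)
Maximum revenue is ₹32.
Now minimize piece count subject to staying optimal: for each k, pieces[k] = 1 + min over i with p[i]+r[k−i]=r[k] of pieces[k−i].
pieces[5] = 3
pieces[6] = 3
pieces[7] = 4
pieces[8] = 4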